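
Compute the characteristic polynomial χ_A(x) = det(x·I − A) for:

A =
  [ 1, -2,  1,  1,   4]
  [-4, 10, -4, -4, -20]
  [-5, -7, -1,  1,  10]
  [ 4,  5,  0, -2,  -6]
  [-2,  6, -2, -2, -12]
x^5 + 4*x^4 + 4*x^3

Expanding det(x·I − A) (e.g. by cofactor expansion or by noting that A is similar to its Jordan form J, which has the same characteristic polynomial as A) gives
  χ_A(x) = x^5 + 4*x^4 + 4*x^3
which factors as x^3*(x + 2)^2. The eigenvalues (with algebraic multiplicities) are λ = -2 with multiplicity 2, λ = 0 with multiplicity 3.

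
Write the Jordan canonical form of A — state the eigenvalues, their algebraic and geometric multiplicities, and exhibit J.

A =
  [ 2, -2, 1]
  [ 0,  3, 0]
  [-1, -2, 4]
J_2(3) ⊕ J_1(3)

The characteristic polynomial is
  det(x·I − A) = x^3 - 9*x^2 + 27*x - 27 = (x - 3)^3

Eigenvalues and multiplicities (the geometric multiplicity of λ is n − rank(A − λI), which equals the number of Jordan blocks for λ):
  λ = 3: algebraic multiplicity = 3, geometric multiplicity = 2

Determining the block sizes for each eigenvalue:
  λ = 3: 2 blocks summing to 3 forces exactly one block of size 2 and the rest size 1 → block sizes [2, 1]

Assembling the blocks gives a Jordan form
J =
  [3, 1, 0]
  [0, 3, 0]
  [0, 0, 3]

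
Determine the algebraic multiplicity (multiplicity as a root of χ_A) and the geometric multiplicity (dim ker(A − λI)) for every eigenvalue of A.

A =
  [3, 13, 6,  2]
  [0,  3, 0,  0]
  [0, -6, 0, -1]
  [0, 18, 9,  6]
λ = 3: alg = 4, geom = 2

Step 1 — factor the characteristic polynomial to read off the algebraic multiplicities:
  χ_A(x) = (x - 3)^4

Step 2 — compute geometric multiplicities via the rank-nullity identity g(λ) = n − rank(A − λI):
  rank(A − (3)·I) = 2, so dim ker(A − (3)·I) = n − 2 = 2

Summary:
  λ = 3: algebraic multiplicity = 4, geometric multiplicity = 2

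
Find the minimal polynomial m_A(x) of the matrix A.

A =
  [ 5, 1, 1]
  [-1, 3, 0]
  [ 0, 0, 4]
x^3 - 12*x^2 + 48*x - 64

The characteristic polynomial is χ_A(x) = (x - 4)^3, so the eigenvalues are known. The minimal polynomial is
  m_A(x) = Π_λ (x − λ)^{k_λ}
where k_λ is the size of the *largest* Jordan block for λ (equivalently, the smallest k with (A − λI)^k v = 0 for every generalised eigenvector v of λ).

  λ = 4: largest Jordan block has size 3, contributing (x − 4)^3

So m_A(x) = (x - 4)^3 = x^3 - 12*x^2 + 48*x - 64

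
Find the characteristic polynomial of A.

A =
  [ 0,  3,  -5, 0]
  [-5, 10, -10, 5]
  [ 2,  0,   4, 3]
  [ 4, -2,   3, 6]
x^4 - 20*x^3 + 150*x^2 - 500*x + 625

Expanding det(x·I − A) (e.g. by cofactor expansion or by noting that A is similar to its Jordan form J, which has the same characteristic polynomial as A) gives
  χ_A(x) = x^4 - 20*x^3 + 150*x^2 - 500*x + 625
which factors as (x - 5)^4. The eigenvalues (with algebraic multiplicities) are λ = 5 with multiplicity 4.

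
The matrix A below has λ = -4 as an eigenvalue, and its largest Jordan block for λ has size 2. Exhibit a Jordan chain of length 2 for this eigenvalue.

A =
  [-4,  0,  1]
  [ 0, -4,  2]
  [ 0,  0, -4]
A Jordan chain for λ = -4 of length 2:
v_1 = (1, 2, 0)ᵀ
v_2 = (0, 0, 1)ᵀ

Let N = A − (-4)·I. We want v_2 with N^2 v_2 = 0 but N^1 v_2 ≠ 0; then v_{j-1} := N · v_j for j = 2, …, 2.

Pick v_2 = (0, 0, 1)ᵀ.
Then v_1 = N · v_2 = (1, 2, 0)ᵀ.

Sanity check: (A − (-4)·I) v_1 = (0, 0, 0)ᵀ = 0. ✓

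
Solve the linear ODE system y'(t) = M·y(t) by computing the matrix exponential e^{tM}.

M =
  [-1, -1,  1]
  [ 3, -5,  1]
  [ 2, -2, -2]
e^{tM} =
  [t*exp(-2*t) + exp(-2*t), -t*exp(-2*t), t*exp(-2*t)]
  [t*exp(-2*t) + exp(-2*t) - exp(-4*t), -t*exp(-2*t) + exp(-4*t), t*exp(-2*t)]
  [exp(-2*t) - exp(-4*t), -exp(-2*t) + exp(-4*t), exp(-2*t)]

Strategy: write M = P · J · P⁻¹ where J is a Jordan canonical form, so e^{tM} = P · e^{tJ} · P⁻¹, and e^{tJ} can be computed block-by-block.

M has Jordan form
J =
  [-4,  0,  0]
  [ 0, -2,  1]
  [ 0,  0, -2]
(up to reordering of blocks).

Per-block formulas:
  For a 2×2 Jordan block J_2(-2): exp(t · J_2(-2)) = e^(-2t)·(I + t·N), where N is the 2×2 nilpotent shift.
  For a 1×1 block at λ = -4: exp(t · [-4]) = [e^(-4t)].

After assembling e^{tJ} and conjugating by P, we get:

e^{tM} =
  [t*exp(-2*t) + exp(-2*t), -t*exp(-2*t), t*exp(-2*t)]
  [t*exp(-2*t) + exp(-2*t) - exp(-4*t), -t*exp(-2*t) + exp(-4*t), t*exp(-2*t)]
  [exp(-2*t) - exp(-4*t), -exp(-2*t) + exp(-4*t), exp(-2*t)]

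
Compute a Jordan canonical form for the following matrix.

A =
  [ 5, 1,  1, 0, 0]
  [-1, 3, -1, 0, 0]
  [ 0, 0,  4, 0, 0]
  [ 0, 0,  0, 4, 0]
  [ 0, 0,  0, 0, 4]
J_2(4) ⊕ J_1(4) ⊕ J_1(4) ⊕ J_1(4)

The characteristic polynomial is
  det(x·I − A) = x^5 - 20*x^4 + 160*x^3 - 640*x^2 + 1280*x - 1024 = (x - 4)^5

Eigenvalues and multiplicities (the geometric multiplicity of λ is n − rank(A − λI), which equals the number of Jordan blocks for λ):
  λ = 4: algebraic multiplicity = 5, geometric multiplicity = 4

Determining the block sizes for each eigenvalue:
  λ = 4: 4 blocks summing to 5 forces exactly one block of size 2 and the rest size 1 → block sizes [2, 1, 1, 1]

Assembling the blocks gives a Jordan form
J =
  [4, 1, 0, 0, 0]
  [0, 4, 0, 0, 0]
  [0, 0, 4, 0, 0]
  [0, 0, 0, 4, 0]
  [0, 0, 0, 0, 4]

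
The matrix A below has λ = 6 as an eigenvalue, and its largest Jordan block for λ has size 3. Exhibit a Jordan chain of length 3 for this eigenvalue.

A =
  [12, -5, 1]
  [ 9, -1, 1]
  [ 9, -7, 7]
A Jordan chain for λ = 6 of length 3:
v_1 = (-2, -3, -3)ᵀ
v_2 = (-5, -7, -7)ᵀ
v_3 = (0, 1, 0)ᵀ

Let N = A − (6)·I. We want v_3 with N^3 v_3 = 0 but N^2 v_3 ≠ 0; then v_{j-1} := N · v_j for j = 3, …, 2.

Pick v_3 = (0, 1, 0)ᵀ.
Then v_2 = N · v_3 = (-5, -7, -7)ᵀ.
Then v_1 = N · v_2 = (-2, -3, -3)ᵀ.

Sanity check: (A − (6)·I) v_1 = (0, 0, 0)ᵀ = 0. ✓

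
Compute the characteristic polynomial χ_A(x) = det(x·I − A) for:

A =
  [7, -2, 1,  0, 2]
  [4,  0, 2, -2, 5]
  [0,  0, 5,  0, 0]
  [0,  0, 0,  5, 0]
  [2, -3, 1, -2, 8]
x^5 - 25*x^4 + 250*x^3 - 1250*x^2 + 3125*x - 3125

Expanding det(x·I − A) (e.g. by cofactor expansion or by noting that A is similar to its Jordan form J, which has the same characteristic polynomial as A) gives
  χ_A(x) = x^5 - 25*x^4 + 250*x^3 - 1250*x^2 + 3125*x - 3125
which factors as (x - 5)^5. The eigenvalues (with algebraic multiplicities) are λ = 5 with multiplicity 5.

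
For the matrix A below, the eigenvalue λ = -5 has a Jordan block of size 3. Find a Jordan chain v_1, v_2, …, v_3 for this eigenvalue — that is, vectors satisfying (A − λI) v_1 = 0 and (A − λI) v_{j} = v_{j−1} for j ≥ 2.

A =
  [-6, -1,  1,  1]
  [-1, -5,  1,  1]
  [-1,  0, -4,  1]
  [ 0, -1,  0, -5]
A Jordan chain for λ = -5 of length 3:
v_1 = (1, 0, 0, 1)ᵀ
v_2 = (-1, -1, -1, 0)ᵀ
v_3 = (1, 0, 0, 0)ᵀ

Let N = A − (-5)·I. We want v_3 with N^3 v_3 = 0 but N^2 v_3 ≠ 0; then v_{j-1} := N · v_j for j = 3, …, 2.

Pick v_3 = (1, 0, 0, 0)ᵀ.
Then v_2 = N · v_3 = (-1, -1, -1, 0)ᵀ.
Then v_1 = N · v_2 = (1, 0, 0, 1)ᵀ.

Sanity check: (A − (-5)·I) v_1 = (0, 0, 0, 0)ᵀ = 0. ✓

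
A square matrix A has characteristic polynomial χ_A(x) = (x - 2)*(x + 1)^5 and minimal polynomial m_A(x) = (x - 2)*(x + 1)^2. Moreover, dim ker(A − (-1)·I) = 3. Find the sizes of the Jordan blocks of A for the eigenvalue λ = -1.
Block sizes for λ = -1: [2, 2, 1]

Step 1 — from the characteristic polynomial, algebraic multiplicity of λ = -1 is 5. From dim ker(A − (-1)·I) = 3, there are exactly 3 Jordan blocks for λ = -1.
Step 2 — from the minimal polynomial, the factor (x + 1)^2 tells us the largest block for λ = -1 has size 2.
Step 3 — with total size 5, 3 blocks, and largest block 2, the block sizes (in nonincreasing order) are [2, 2, 1].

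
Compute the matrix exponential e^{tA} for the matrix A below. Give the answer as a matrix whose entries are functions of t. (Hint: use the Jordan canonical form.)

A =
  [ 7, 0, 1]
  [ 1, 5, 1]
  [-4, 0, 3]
e^{tA} =
  [2*t*exp(5*t) + exp(5*t), 0, t*exp(5*t)]
  [-t^2*exp(5*t) + t*exp(5*t), exp(5*t), -t^2*exp(5*t)/2 + t*exp(5*t)]
  [-4*t*exp(5*t), 0, -2*t*exp(5*t) + exp(5*t)]

Strategy: write A = P · J · P⁻¹ where J is a Jordan canonical form, so e^{tA} = P · e^{tJ} · P⁻¹, and e^{tJ} can be computed block-by-block.

A has Jordan form
J =
  [5, 1, 0]
  [0, 5, 1]
  [0, 0, 5]
(up to reordering of blocks).

Per-block formulas:
  For a 3×3 Jordan block J_3(5): exp(t · J_3(5)) = e^(5t)·(I + t·N + (t^2/2)·N^2), where N is the 3×3 nilpotent shift.

After assembling e^{tJ} and conjugating by P, we get:

e^{tA} =
  [2*t*exp(5*t) + exp(5*t), 0, t*exp(5*t)]
  [-t^2*exp(5*t) + t*exp(5*t), exp(5*t), -t^2*exp(5*t)/2 + t*exp(5*t)]
  [-4*t*exp(5*t), 0, -2*t*exp(5*t) + exp(5*t)]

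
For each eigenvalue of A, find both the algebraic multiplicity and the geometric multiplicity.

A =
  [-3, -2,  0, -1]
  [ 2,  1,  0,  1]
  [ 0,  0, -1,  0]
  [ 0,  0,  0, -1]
λ = -1: alg = 4, geom = 3

Step 1 — factor the characteristic polynomial to read off the algebraic multiplicities:
  χ_A(x) = (x + 1)^4

Step 2 — compute geometric multiplicities via the rank-nullity identity g(λ) = n − rank(A − λI):
  rank(A − (-1)·I) = 1, so dim ker(A − (-1)·I) = n − 1 = 3

Summary:
  λ = -1: algebraic multiplicity = 4, geometric multiplicity = 3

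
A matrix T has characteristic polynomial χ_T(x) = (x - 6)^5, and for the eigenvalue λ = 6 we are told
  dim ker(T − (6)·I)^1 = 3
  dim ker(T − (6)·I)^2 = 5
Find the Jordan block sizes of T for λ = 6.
Block sizes for λ = 6: [2, 2, 1]

From the dimensions of kernels of powers, the number of Jordan blocks of size at least j is d_j − d_{j−1} where d_j = dim ker(N^j) (with d_0 = 0). Computing the differences gives [3, 2].
The number of blocks of size exactly k is (#blocks of size ≥ k) − (#blocks of size ≥ k + 1), so the partition is: 1 block(s) of size 1, 2 block(s) of size 2.
In nonincreasing order the block sizes are [2, 2, 1].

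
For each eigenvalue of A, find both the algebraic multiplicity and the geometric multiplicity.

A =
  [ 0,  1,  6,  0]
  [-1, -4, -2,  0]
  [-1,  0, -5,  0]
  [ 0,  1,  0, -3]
λ = -3: alg = 4, geom = 2

Step 1 — factor the characteristic polynomial to read off the algebraic multiplicities:
  χ_A(x) = (x + 3)^4

Step 2 — compute geometric multiplicities via the rank-nullity identity g(λ) = n − rank(A − λI):
  rank(A − (-3)·I) = 2, so dim ker(A − (-3)·I) = n − 2 = 2

Summary:
  λ = -3: algebraic multiplicity = 4, geometric multiplicity = 2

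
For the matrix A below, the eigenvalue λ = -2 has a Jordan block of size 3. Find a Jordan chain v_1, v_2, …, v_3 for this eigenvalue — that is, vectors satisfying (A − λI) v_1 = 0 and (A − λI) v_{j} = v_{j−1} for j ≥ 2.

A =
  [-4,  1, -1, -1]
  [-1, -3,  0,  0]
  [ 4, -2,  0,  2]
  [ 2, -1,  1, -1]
A Jordan chain for λ = -2 of length 3:
v_1 = (-3, 3, 6, 3)ᵀ
v_2 = (-2, -1, 4, 2)ᵀ
v_3 = (1, 0, 0, 0)ᵀ

Let N = A − (-2)·I. We want v_3 with N^3 v_3 = 0 but N^2 v_3 ≠ 0; then v_{j-1} := N · v_j for j = 3, …, 2.

Pick v_3 = (1, 0, 0, 0)ᵀ.
Then v_2 = N · v_3 = (-2, -1, 4, 2)ᵀ.
Then v_1 = N · v_2 = (-3, 3, 6, 3)ᵀ.

Sanity check: (A − (-2)·I) v_1 = (0, 0, 0, 0)ᵀ = 0. ✓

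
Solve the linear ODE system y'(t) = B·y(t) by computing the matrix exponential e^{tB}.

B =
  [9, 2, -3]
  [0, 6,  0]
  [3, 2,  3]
e^{tB} =
  [3*t*exp(6*t) + exp(6*t), 2*t*exp(6*t), -3*t*exp(6*t)]
  [0, exp(6*t), 0]
  [3*t*exp(6*t), 2*t*exp(6*t), -3*t*exp(6*t) + exp(6*t)]

Strategy: write B = P · J · P⁻¹ where J is a Jordan canonical form, so e^{tB} = P · e^{tJ} · P⁻¹, and e^{tJ} can be computed block-by-block.

B has Jordan form
J =
  [6, 1, 0]
  [0, 6, 0]
  [0, 0, 6]
(up to reordering of blocks).

Per-block formulas:
  For a 1×1 block at λ = 6: exp(t · [6]) = [e^(6t)].
  For a 2×2 Jordan block J_2(6): exp(t · J_2(6)) = e^(6t)·(I + t·N), where N is the 2×2 nilpotent shift.

After assembling e^{tJ} and conjugating by P, we get:

e^{tB} =
  [3*t*exp(6*t) + exp(6*t), 2*t*exp(6*t), -3*t*exp(6*t)]
  [0, exp(6*t), 0]
  [3*t*exp(6*t), 2*t*exp(6*t), -3*t*exp(6*t) + exp(6*t)]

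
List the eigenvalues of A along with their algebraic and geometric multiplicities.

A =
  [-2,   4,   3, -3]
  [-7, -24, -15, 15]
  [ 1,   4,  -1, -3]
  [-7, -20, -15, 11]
λ = -4: alg = 4, geom = 2

Step 1 — factor the characteristic polynomial to read off the algebraic multiplicities:
  χ_A(x) = (x + 4)^4

Step 2 — compute geometric multiplicities via the rank-nullity identity g(λ) = n − rank(A − λI):
  rank(A − (-4)·I) = 2, so dim ker(A − (-4)·I) = n − 2 = 2

Summary:
  λ = -4: algebraic multiplicity = 4, geometric multiplicity = 2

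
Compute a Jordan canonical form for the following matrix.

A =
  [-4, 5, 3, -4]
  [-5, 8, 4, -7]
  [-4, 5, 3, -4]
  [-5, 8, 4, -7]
J_3(0) ⊕ J_1(0)

The characteristic polynomial is
  det(x·I − A) = x^4

Eigenvalues and multiplicities (the geometric multiplicity of λ is n − rank(A − λI), which equals the number of Jordan blocks for λ):
  λ = 0: algebraic multiplicity = 4, geometric multiplicity = 2

Determining the block sizes for each eigenvalue:
  λ = 0: with am = 4 and gm = 2, the partition is not yet determined (e.g. several partitions of 4 into 2 parts exist). Let N = A − (0)·I. Computing rank(N^1) = 2, rank(N^2) = 1, rank(N^3) = 0; the number of blocks of size ≥ j is rank(N^{j−1}) − rank(N^j), giving [2, 1, 1]. So we have 1 block(s) of size 3, 1 block(s) of size 1 → block sizes [3, 1]

Assembling the blocks gives a Jordan form
J =
  [0, 1, 0, 0]
  [0, 0, 1, 0]
  [0, 0, 0, 0]
  [0, 0, 0, 0]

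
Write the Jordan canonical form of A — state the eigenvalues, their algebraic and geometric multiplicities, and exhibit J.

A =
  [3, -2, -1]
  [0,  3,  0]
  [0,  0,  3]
J_2(3) ⊕ J_1(3)

The characteristic polynomial is
  det(x·I − A) = x^3 - 9*x^2 + 27*x - 27 = (x - 3)^3

Eigenvalues and multiplicities (the geometric multiplicity of λ is n − rank(A − λI), which equals the number of Jordan blocks for λ):
  λ = 3: algebraic multiplicity = 3, geometric multiplicity = 2

Determining the block sizes for each eigenvalue:
  λ = 3: 2 blocks summing to 3 forces exactly one block of size 2 and the rest size 1 → block sizes [2, 1]

Assembling the blocks gives a Jordan form
J =
  [3, 1, 0]
  [0, 3, 0]
  [0, 0, 3]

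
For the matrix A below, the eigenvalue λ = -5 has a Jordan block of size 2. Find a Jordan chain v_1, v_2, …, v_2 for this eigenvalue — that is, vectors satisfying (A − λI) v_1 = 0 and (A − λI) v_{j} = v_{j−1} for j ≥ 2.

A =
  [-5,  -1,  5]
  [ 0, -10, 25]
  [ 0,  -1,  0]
A Jordan chain for λ = -5 of length 2:
v_1 = (-1, -5, -1)ᵀ
v_2 = (0, 1, 0)ᵀ

Let N = A − (-5)·I. We want v_2 with N^2 v_2 = 0 but N^1 v_2 ≠ 0; then v_{j-1} := N · v_j for j = 2, …, 2.

Pick v_2 = (0, 1, 0)ᵀ.
Then v_1 = N · v_2 = (-1, -5, -1)ᵀ.

Sanity check: (A − (-5)·I) v_1 = (0, 0, 0)ᵀ = 0. ✓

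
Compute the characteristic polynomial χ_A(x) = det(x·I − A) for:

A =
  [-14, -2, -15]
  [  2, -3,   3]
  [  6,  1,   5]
x^3 + 12*x^2 + 48*x + 64

Expanding det(x·I − A) (e.g. by cofactor expansion or by noting that A is similar to its Jordan form J, which has the same characteristic polynomial as A) gives
  χ_A(x) = x^3 + 12*x^2 + 48*x + 64
which factors as (x + 4)^3. The eigenvalues (with algebraic multiplicities) are λ = -4 with multiplicity 3.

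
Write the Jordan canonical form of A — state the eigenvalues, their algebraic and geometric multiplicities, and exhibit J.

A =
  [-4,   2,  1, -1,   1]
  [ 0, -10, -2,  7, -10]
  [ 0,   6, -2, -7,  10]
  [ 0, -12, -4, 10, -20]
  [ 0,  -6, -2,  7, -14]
J_2(-4) ⊕ J_2(-4) ⊕ J_1(-4)

The characteristic polynomial is
  det(x·I − A) = x^5 + 20*x^4 + 160*x^3 + 640*x^2 + 1280*x + 1024 = (x + 4)^5

Eigenvalues and multiplicities (the geometric multiplicity of λ is n − rank(A − λI), which equals the number of Jordan blocks for λ):
  λ = -4: algebraic multiplicity = 5, geometric multiplicity = 3

Determining the block sizes for each eigenvalue:
  λ = -4: with am = 5 and gm = 3, the partition is not yet determined (e.g. several partitions of 5 into 3 parts exist). Let N = A − (-4)·I. Computing rank(N^1) = 2, rank(N^2) = 0; the number of blocks of size ≥ j is rank(N^{j−1}) − rank(N^j), giving [3, 2]. So we have 2 block(s) of size 2, 1 block(s) of size 1 → block sizes [2, 2, 1]

Assembling the blocks gives a Jordan form
J =
  [-4,  1,  0,  0,  0]
  [ 0, -4,  0,  0,  0]
  [ 0,  0, -4,  1,  0]
  [ 0,  0,  0, -4,  0]
  [ 0,  0,  0,  0, -4]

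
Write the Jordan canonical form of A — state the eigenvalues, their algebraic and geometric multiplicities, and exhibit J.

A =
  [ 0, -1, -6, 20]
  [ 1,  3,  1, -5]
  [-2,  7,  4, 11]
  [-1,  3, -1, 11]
J_2(3) ⊕ J_2(6)

The characteristic polynomial is
  det(x·I − A) = x^4 - 18*x^3 + 117*x^2 - 324*x + 324 = (x - 6)^2*(x - 3)^2

Eigenvalues and multiplicities (the geometric multiplicity of λ is n − rank(A − λI), which equals the number of Jordan blocks for λ):
  λ = 3: algebraic multiplicity = 2, geometric multiplicity = 1
  λ = 6: algebraic multiplicity = 2, geometric multiplicity = 1

Determining the block sizes for each eigenvalue:
  λ = 3: one block (gm = 1), so the single block has size am = 2 → block sizes [2]
  λ = 6: one block (gm = 1), so the single block has size am = 2 → block sizes [2]

Assembling the blocks gives a Jordan form
J =
  [3, 1, 0, 0]
  [0, 3, 0, 0]
  [0, 0, 6, 1]
  [0, 0, 0, 6]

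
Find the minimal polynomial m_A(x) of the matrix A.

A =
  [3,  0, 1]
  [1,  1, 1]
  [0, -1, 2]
x^3 - 6*x^2 + 12*x - 8

The characteristic polynomial is χ_A(x) = (x - 2)^3, so the eigenvalues are known. The minimal polynomial is
  m_A(x) = Π_λ (x − λ)^{k_λ}
where k_λ is the size of the *largest* Jordan block for λ (equivalently, the smallest k with (A − λI)^k v = 0 for every generalised eigenvector v of λ).

  λ = 2: largest Jordan block has size 3, contributing (x − 2)^3

So m_A(x) = (x - 2)^3 = x^3 - 6*x^2 + 12*x - 8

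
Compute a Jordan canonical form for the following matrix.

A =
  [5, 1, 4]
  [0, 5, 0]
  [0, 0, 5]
J_2(5) ⊕ J_1(5)

The characteristic polynomial is
  det(x·I − A) = x^3 - 15*x^2 + 75*x - 125 = (x - 5)^3

Eigenvalues and multiplicities (the geometric multiplicity of λ is n − rank(A − λI), which equals the number of Jordan blocks for λ):
  λ = 5: algebraic multiplicity = 3, geometric multiplicity = 2

Determining the block sizes for each eigenvalue:
  λ = 5: 2 blocks summing to 3 forces exactly one block of size 2 and the rest size 1 → block sizes [2, 1]

Assembling the blocks gives a Jordan form
J =
  [5, 1, 0]
  [0, 5, 0]
  [0, 0, 5]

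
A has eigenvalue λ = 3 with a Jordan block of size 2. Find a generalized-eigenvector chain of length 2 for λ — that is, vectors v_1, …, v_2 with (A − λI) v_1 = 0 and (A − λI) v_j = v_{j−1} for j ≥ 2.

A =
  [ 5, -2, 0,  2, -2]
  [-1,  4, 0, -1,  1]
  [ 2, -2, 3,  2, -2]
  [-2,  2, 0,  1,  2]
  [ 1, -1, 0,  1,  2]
A Jordan chain for λ = 3 of length 2:
v_1 = (2, -1, 2, -2, 1)ᵀ
v_2 = (1, 0, 0, 0, 0)ᵀ

Let N = A − (3)·I. We want v_2 with N^2 v_2 = 0 but N^1 v_2 ≠ 0; then v_{j-1} := N · v_j for j = 2, …, 2.

Pick v_2 = (1, 0, 0, 0, 0)ᵀ.
Then v_1 = N · v_2 = (2, -1, 2, -2, 1)ᵀ.

Sanity check: (A − (3)·I) v_1 = (0, 0, 0, 0, 0)ᵀ = 0. ✓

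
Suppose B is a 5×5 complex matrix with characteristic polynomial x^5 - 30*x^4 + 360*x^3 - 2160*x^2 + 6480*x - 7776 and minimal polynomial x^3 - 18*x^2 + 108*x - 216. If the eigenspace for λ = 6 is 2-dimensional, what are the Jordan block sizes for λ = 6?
Block sizes for λ = 6: [3, 2]

Step 1 — from the characteristic polynomial, algebraic multiplicity of λ = 6 is 5. From dim ker(B − (6)·I) = 2, there are exactly 2 Jordan blocks for λ = 6.
Step 2 — from the minimal polynomial, the factor (x − 6)^3 tells us the largest block for λ = 6 has size 3.
Step 3 — with total size 5, 2 blocks, and largest block 3, the block sizes (in nonincreasing order) are [3, 2].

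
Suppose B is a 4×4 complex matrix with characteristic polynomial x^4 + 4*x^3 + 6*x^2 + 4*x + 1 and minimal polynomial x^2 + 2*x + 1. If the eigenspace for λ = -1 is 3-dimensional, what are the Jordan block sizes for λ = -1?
Block sizes for λ = -1: [2, 1, 1]

Step 1 — from the characteristic polynomial, algebraic multiplicity of λ = -1 is 4. From dim ker(B − (-1)·I) = 3, there are exactly 3 Jordan blocks for λ = -1.
Step 2 — from the minimal polynomial, the factor (x + 1)^2 tells us the largest block for λ = -1 has size 2.
Step 3 — with total size 4, 3 blocks, and largest block 2, the block sizes (in nonincreasing order) are [2, 1, 1].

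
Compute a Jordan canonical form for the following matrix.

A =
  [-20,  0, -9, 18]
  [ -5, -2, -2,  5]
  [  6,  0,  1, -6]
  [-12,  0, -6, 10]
J_1(-5) ⊕ J_2(-2) ⊕ J_1(-2)

The characteristic polynomial is
  det(x·I − A) = x^4 + 11*x^3 + 42*x^2 + 68*x + 40 = (x + 2)^3*(x + 5)

Eigenvalues and multiplicities (the geometric multiplicity of λ is n − rank(A − λI), which equals the number of Jordan blocks for λ):
  λ = -5: algebraic multiplicity = 1, geometric multiplicity = 1
  λ = -2: algebraic multiplicity = 3, geometric multiplicity = 2

Determining the block sizes for each eigenvalue:
  λ = -5: one block (gm = 1), so the single block has size am = 1 → block sizes [1]
  λ = -2: 2 blocks summing to 3 forces exactly one block of size 2 and the rest size 1 → block sizes [2, 1]

Assembling the blocks gives a Jordan form
J =
  [-5,  0,  0,  0]
  [ 0, -2,  1,  0]
  [ 0,  0, -2,  0]
  [ 0,  0,  0, -2]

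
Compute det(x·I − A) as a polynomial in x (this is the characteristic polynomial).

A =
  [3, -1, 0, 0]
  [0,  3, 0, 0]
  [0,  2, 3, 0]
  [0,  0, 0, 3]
x^4 - 12*x^3 + 54*x^2 - 108*x + 81

Expanding det(x·I − A) (e.g. by cofactor expansion or by noting that A is similar to its Jordan form J, which has the same characteristic polynomial as A) gives
  χ_A(x) = x^4 - 12*x^3 + 54*x^2 - 108*x + 81
which factors as (x - 3)^4. The eigenvalues (with algebraic multiplicities) are λ = 3 with multiplicity 4.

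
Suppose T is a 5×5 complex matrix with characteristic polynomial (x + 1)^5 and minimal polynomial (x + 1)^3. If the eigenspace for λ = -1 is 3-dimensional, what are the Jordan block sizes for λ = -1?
Block sizes for λ = -1: [3, 1, 1]

Step 1 — from the characteristic polynomial, algebraic multiplicity of λ = -1 is 5. From dim ker(T − (-1)·I) = 3, there are exactly 3 Jordan blocks for λ = -1.
Step 2 — from the minimal polynomial, the factor (x + 1)^3 tells us the largest block for λ = -1 has size 3.
Step 3 — with total size 5, 3 blocks, and largest block 3, the block sizes (in nonincreasing order) are [3, 1, 1].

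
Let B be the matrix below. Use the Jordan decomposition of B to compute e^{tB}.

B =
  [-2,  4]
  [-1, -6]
e^{tB} =
  [2*t*exp(-4*t) + exp(-4*t), 4*t*exp(-4*t)]
  [-t*exp(-4*t), -2*t*exp(-4*t) + exp(-4*t)]

Strategy: write B = P · J · P⁻¹ where J is a Jordan canonical form, so e^{tB} = P · e^{tJ} · P⁻¹, and e^{tJ} can be computed block-by-block.

B has Jordan form
J =
  [-4,  1]
  [ 0, -4]
(up to reordering of blocks).

Per-block formulas:
  For a 2×2 Jordan block J_2(-4): exp(t · J_2(-4)) = e^(-4t)·(I + t·N), where N is the 2×2 nilpotent shift.

After assembling e^{tJ} and conjugating by P, we get:

e^{tB} =
  [2*t*exp(-4*t) + exp(-4*t), 4*t*exp(-4*t)]
  [-t*exp(-4*t), -2*t*exp(-4*t) + exp(-4*t)]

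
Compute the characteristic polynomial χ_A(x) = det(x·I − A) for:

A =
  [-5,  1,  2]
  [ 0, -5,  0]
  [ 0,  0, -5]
x^3 + 15*x^2 + 75*x + 125

Expanding det(x·I − A) (e.g. by cofactor expansion or by noting that A is similar to its Jordan form J, which has the same characteristic polynomial as A) gives
  χ_A(x) = x^3 + 15*x^2 + 75*x + 125
which factors as (x + 5)^3. The eigenvalues (with algebraic multiplicities) are λ = -5 with multiplicity 3.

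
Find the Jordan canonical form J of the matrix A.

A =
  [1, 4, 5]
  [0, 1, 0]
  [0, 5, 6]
J_2(1) ⊕ J_1(6)

The characteristic polynomial is
  det(x·I − A) = x^3 - 8*x^2 + 13*x - 6 = (x - 6)*(x - 1)^2

Eigenvalues and multiplicities (the geometric multiplicity of λ is n − rank(A − λI), which equals the number of Jordan blocks for λ):
  λ = 1: algebraic multiplicity = 2, geometric multiplicity = 1
  λ = 6: algebraic multiplicity = 1, geometric multiplicity = 1

Determining the block sizes for each eigenvalue:
  λ = 1: one block (gm = 1), so the single block has size am = 2 → block sizes [2]
  λ = 6: one block (gm = 1), so the single block has size am = 1 → block sizes [1]

Assembling the blocks gives a Jordan form
J =
  [1, 1, 0]
  [0, 1, 0]
  [0, 0, 6]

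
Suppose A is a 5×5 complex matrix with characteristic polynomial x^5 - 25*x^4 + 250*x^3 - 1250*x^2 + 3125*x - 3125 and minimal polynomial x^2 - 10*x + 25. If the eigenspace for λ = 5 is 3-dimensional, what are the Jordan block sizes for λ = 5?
Block sizes for λ = 5: [2, 2, 1]

Step 1 — from the characteristic polynomial, algebraic multiplicity of λ = 5 is 5. From dim ker(A − (5)·I) = 3, there are exactly 3 Jordan blocks for λ = 5.
Step 2 — from the minimal polynomial, the factor (x − 5)^2 tells us the largest block for λ = 5 has size 2.
Step 3 — with total size 5, 3 blocks, and largest block 2, the block sizes (in nonincreasing order) are [2, 2, 1].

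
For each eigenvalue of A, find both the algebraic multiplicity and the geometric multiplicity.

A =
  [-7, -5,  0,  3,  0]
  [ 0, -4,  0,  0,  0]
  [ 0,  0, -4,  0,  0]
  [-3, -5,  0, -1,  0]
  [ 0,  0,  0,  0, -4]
λ = -4: alg = 5, geom = 4

Step 1 — factor the characteristic polynomial to read off the algebraic multiplicities:
  χ_A(x) = (x + 4)^5

Step 2 — compute geometric multiplicities via the rank-nullity identity g(λ) = n − rank(A − λI):
  rank(A − (-4)·I) = 1, so dim ker(A − (-4)·I) = n − 1 = 4

Summary:
  λ = -4: algebraic multiplicity = 5, geometric multiplicity = 4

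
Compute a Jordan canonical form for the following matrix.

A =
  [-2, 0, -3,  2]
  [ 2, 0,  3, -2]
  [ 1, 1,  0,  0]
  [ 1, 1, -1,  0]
J_1(-2) ⊕ J_3(0)

The characteristic polynomial is
  det(x·I − A) = x^4 + 2*x^3 = x^3*(x + 2)

Eigenvalues and multiplicities (the geometric multiplicity of λ is n − rank(A − λI), which equals the number of Jordan blocks for λ):
  λ = -2: algebraic multiplicity = 1, geometric multiplicity = 1
  λ = 0: algebraic multiplicity = 3, geometric multiplicity = 1

Determining the block sizes for each eigenvalue:
  λ = -2: one block (gm = 1), so the single block has size am = 1 → block sizes [1]
  λ = 0: one block (gm = 1), so the single block has size am = 3 → block sizes [3]

Assembling the blocks gives a Jordan form
J =
  [-2, 0, 0, 0]
  [ 0, 0, 1, 0]
  [ 0, 0, 0, 1]
  [ 0, 0, 0, 0]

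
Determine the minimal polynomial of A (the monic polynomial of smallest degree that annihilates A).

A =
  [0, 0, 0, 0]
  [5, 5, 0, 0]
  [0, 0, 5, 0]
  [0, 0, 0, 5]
x^2 - 5*x

The characteristic polynomial is χ_A(x) = x*(x - 5)^3, so the eigenvalues are known. The minimal polynomial is
  m_A(x) = Π_λ (x − λ)^{k_λ}
where k_λ is the size of the *largest* Jordan block for λ (equivalently, the smallest k with (A − λI)^k v = 0 for every generalised eigenvector v of λ).

  λ = 0: largest Jordan block has size 1, contributing (x − 0)
  λ = 5: largest Jordan block has size 1, contributing (x − 5)

So m_A(x) = x*(x - 5) = x^2 - 5*x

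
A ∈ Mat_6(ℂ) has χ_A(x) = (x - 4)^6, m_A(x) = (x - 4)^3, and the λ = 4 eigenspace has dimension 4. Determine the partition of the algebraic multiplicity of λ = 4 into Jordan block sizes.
Block sizes for λ = 4: [3, 1, 1, 1]

Step 1 — from the characteristic polynomial, algebraic multiplicity of λ = 4 is 6. From dim ker(A − (4)·I) = 4, there are exactly 4 Jordan blocks for λ = 4.
Step 2 — from the minimal polynomial, the factor (x − 4)^3 tells us the largest block for λ = 4 has size 3.
Step 3 — with total size 6, 4 blocks, and largest block 3, the block sizes (in nonincreasing order) are [3, 1, 1, 1].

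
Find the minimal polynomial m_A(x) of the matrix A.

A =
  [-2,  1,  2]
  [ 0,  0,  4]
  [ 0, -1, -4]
x^2 + 4*x + 4

The characteristic polynomial is χ_A(x) = (x + 2)^3, so the eigenvalues are known. The minimal polynomial is
  m_A(x) = Π_λ (x − λ)^{k_λ}
where k_λ is the size of the *largest* Jordan block for λ (equivalently, the smallest k with (A − λI)^k v = 0 for every generalised eigenvector v of λ).

  λ = -2: largest Jordan block has size 2, contributing (x + 2)^2

So m_A(x) = (x + 2)^2 = x^2 + 4*x + 4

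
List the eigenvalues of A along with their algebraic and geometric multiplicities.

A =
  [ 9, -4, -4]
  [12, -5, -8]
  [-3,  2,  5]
λ = 3: alg = 3, geom = 2

Step 1 — factor the characteristic polynomial to read off the algebraic multiplicities:
  χ_A(x) = (x - 3)^3

Step 2 — compute geometric multiplicities via the rank-nullity identity g(λ) = n − rank(A − λI):
  rank(A − (3)·I) = 1, so dim ker(A − (3)·I) = n − 1 = 2

Summary:
  λ = 3: algebraic multiplicity = 3, geometric multiplicity = 2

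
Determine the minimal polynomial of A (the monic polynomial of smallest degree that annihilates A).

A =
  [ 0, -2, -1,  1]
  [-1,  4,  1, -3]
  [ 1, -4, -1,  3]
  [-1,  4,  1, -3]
x^3

The characteristic polynomial is χ_A(x) = x^4, so the eigenvalues are known. The minimal polynomial is
  m_A(x) = Π_λ (x − λ)^{k_λ}
where k_λ is the size of the *largest* Jordan block for λ (equivalently, the smallest k with (A − λI)^k v = 0 for every generalised eigenvector v of λ).

  λ = 0: largest Jordan block has size 3, contributing (x − 0)^3

So m_A(x) = x^3 = x^3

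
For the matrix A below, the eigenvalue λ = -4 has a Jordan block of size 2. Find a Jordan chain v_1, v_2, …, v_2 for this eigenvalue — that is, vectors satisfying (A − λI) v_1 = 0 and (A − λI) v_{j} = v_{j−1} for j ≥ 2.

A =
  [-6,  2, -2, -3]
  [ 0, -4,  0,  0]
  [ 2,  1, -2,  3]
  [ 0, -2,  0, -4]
A Jordan chain for λ = -4 of length 2:
v_1 = (-2, 0, 2, 0)ᵀ
v_2 = (1, 0, 0, 0)ᵀ

Let N = A − (-4)·I. We want v_2 with N^2 v_2 = 0 but N^1 v_2 ≠ 0; then v_{j-1} := N · v_j for j = 2, …, 2.

Pick v_2 = (1, 0, 0, 0)ᵀ.
Then v_1 = N · v_2 = (-2, 0, 2, 0)ᵀ.

Sanity check: (A − (-4)·I) v_1 = (0, 0, 0, 0)ᵀ = 0. ✓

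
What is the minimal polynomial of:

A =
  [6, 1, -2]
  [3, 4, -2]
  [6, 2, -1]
x^2 - 6*x + 9

The characteristic polynomial is χ_A(x) = (x - 3)^3, so the eigenvalues are known. The minimal polynomial is
  m_A(x) = Π_λ (x − λ)^{k_λ}
where k_λ is the size of the *largest* Jordan block for λ (equivalently, the smallest k with (A − λI)^k v = 0 for every generalised eigenvector v of λ).

  λ = 3: largest Jordan block has size 2, contributing (x − 3)^2

So m_A(x) = (x - 3)^2 = x^2 - 6*x + 9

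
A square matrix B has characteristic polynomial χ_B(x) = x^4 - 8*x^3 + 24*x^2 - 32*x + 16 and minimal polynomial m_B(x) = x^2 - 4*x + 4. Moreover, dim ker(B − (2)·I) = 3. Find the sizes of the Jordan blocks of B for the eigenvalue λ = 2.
Block sizes for λ = 2: [2, 1, 1]

Step 1 — from the characteristic polynomial, algebraic multiplicity of λ = 2 is 4. From dim ker(B − (2)·I) = 3, there are exactly 3 Jordan blocks for λ = 2.
Step 2 — from the minimal polynomial, the factor (x − 2)^2 tells us the largest block for λ = 2 has size 2.
Step 3 — with total size 4, 3 blocks, and largest block 2, the block sizes (in nonincreasing order) are [2, 1, 1].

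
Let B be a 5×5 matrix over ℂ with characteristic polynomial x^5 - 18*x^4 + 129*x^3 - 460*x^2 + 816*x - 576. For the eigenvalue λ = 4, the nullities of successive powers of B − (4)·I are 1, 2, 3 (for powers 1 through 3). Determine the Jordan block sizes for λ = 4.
Block sizes for λ = 4: [3]

From the dimensions of kernels of powers, the number of Jordan blocks of size at least j is d_j − d_{j−1} where d_j = dim ker(N^j) (with d_0 = 0). Computing the differences gives [1, 1, 1].
The number of blocks of size exactly k is (#blocks of size ≥ k) − (#blocks of size ≥ k + 1), so the partition is: 1 block(s) of size 3.
In nonincreasing order the block sizes are [3].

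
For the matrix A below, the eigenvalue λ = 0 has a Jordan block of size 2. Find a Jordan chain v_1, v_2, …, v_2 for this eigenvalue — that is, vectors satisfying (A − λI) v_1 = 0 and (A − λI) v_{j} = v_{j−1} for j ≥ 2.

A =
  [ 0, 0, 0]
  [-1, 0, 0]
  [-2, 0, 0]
A Jordan chain for λ = 0 of length 2:
v_1 = (0, -1, -2)ᵀ
v_2 = (1, 0, 0)ᵀ

Let N = A − (0)·I. We want v_2 with N^2 v_2 = 0 but N^1 v_2 ≠ 0; then v_{j-1} := N · v_j for j = 2, …, 2.

Pick v_2 = (1, 0, 0)ᵀ.
Then v_1 = N · v_2 = (0, -1, -2)ᵀ.

Sanity check: (A − (0)·I) v_1 = (0, 0, 0)ᵀ = 0. ✓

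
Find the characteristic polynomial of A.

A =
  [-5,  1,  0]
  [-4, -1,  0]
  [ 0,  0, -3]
x^3 + 9*x^2 + 27*x + 27

Expanding det(x·I − A) (e.g. by cofactor expansion or by noting that A is similar to its Jordan form J, which has the same characteristic polynomial as A) gives
  χ_A(x) = x^3 + 9*x^2 + 27*x + 27
which factors as (x + 3)^3. The eigenvalues (with algebraic multiplicities) are λ = -3 with multiplicity 3.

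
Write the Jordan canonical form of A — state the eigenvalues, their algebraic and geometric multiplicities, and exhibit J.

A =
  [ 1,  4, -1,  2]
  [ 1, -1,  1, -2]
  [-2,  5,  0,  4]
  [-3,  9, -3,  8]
J_3(2) ⊕ J_1(2)

The characteristic polynomial is
  det(x·I − A) = x^4 - 8*x^3 + 24*x^2 - 32*x + 16 = (x - 2)^4

Eigenvalues and multiplicities (the geometric multiplicity of λ is n − rank(A − λI), which equals the number of Jordan blocks for λ):
  λ = 2: algebraic multiplicity = 4, geometric multiplicity = 2

Determining the block sizes for each eigenvalue:
  λ = 2: with am = 4 and gm = 2, the partition is not yet determined (e.g. several partitions of 4 into 2 parts exist). Let N = A − (2)·I. Computing rank(N^1) = 2, rank(N^2) = 1, rank(N^3) = 0; the number of blocks of size ≥ j is rank(N^{j−1}) − rank(N^j), giving [2, 1, 1]. So we have 1 block(s) of size 3, 1 block(s) of size 1 → block sizes [3, 1]

Assembling the blocks gives a Jordan form
J =
  [2, 1, 0, 0]
  [0, 2, 1, 0]
  [0, 0, 2, 0]
  [0, 0, 0, 2]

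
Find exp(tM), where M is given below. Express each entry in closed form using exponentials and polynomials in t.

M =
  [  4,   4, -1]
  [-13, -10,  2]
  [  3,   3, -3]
e^{tM} =
  [-3*t^2*exp(-3*t) + 7*t*exp(-3*t) + exp(-3*t), -3*t^2*exp(-3*t)/2 + 4*t*exp(-3*t), t^2*exp(-3*t)/2 - t*exp(-3*t)]
  [3*t^2*exp(-3*t) - 13*t*exp(-3*t), 3*t^2*exp(-3*t)/2 - 7*t*exp(-3*t) + exp(-3*t), -t^2*exp(-3*t)/2 + 2*t*exp(-3*t)]
  [-9*t^2*exp(-3*t) + 3*t*exp(-3*t), -9*t^2*exp(-3*t)/2 + 3*t*exp(-3*t), 3*t^2*exp(-3*t)/2 + exp(-3*t)]

Strategy: write M = P · J · P⁻¹ where J is a Jordan canonical form, so e^{tM} = P · e^{tJ} · P⁻¹, and e^{tJ} can be computed block-by-block.

M has Jordan form
J =
  [-3,  1,  0]
  [ 0, -3,  1]
  [ 0,  0, -3]
(up to reordering of blocks).

Per-block formulas:
  For a 3×3 Jordan block J_3(-3): exp(t · J_3(-3)) = e^(-3t)·(I + t·N + (t^2/2)·N^2), where N is the 3×3 nilpotent shift.

After assembling e^{tJ} and conjugating by P, we get:

e^{tM} =
  [-3*t^2*exp(-3*t) + 7*t*exp(-3*t) + exp(-3*t), -3*t^2*exp(-3*t)/2 + 4*t*exp(-3*t), t^2*exp(-3*t)/2 - t*exp(-3*t)]
  [3*t^2*exp(-3*t) - 13*t*exp(-3*t), 3*t^2*exp(-3*t)/2 - 7*t*exp(-3*t) + exp(-3*t), -t^2*exp(-3*t)/2 + 2*t*exp(-3*t)]
  [-9*t^2*exp(-3*t) + 3*t*exp(-3*t), -9*t^2*exp(-3*t)/2 + 3*t*exp(-3*t), 3*t^2*exp(-3*t)/2 + exp(-3*t)]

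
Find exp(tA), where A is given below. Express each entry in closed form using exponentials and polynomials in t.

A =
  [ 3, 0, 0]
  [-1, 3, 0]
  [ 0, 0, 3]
e^{tA} =
  [exp(3*t), 0, 0]
  [-t*exp(3*t), exp(3*t), 0]
  [0, 0, exp(3*t)]

Strategy: write A = P · J · P⁻¹ where J is a Jordan canonical form, so e^{tA} = P · e^{tJ} · P⁻¹, and e^{tJ} can be computed block-by-block.

A has Jordan form
J =
  [3, 1, 0]
  [0, 3, 0]
  [0, 0, 3]
(up to reordering of blocks).

Per-block formulas:
  For a 1×1 block at λ = 3: exp(t · [3]) = [e^(3t)].
  For a 2×2 Jordan block J_2(3): exp(t · J_2(3)) = e^(3t)·(I + t·N), where N is the 2×2 nilpotent shift.

After assembling e^{tJ} and conjugating by P, we get:

e^{tA} =
  [exp(3*t), 0, 0]
  [-t*exp(3*t), exp(3*t), 0]
  [0, 0, exp(3*t)]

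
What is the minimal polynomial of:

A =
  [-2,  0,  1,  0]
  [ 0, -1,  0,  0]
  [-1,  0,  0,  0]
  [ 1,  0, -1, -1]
x^2 + 2*x + 1

The characteristic polynomial is χ_A(x) = (x + 1)^4, so the eigenvalues are known. The minimal polynomial is
  m_A(x) = Π_λ (x − λ)^{k_λ}
where k_λ is the size of the *largest* Jordan block for λ (equivalently, the smallest k with (A − λI)^k v = 0 for every generalised eigenvector v of λ).

  λ = -1: largest Jordan block has size 2, contributing (x + 1)^2

So m_A(x) = (x + 1)^2 = x^2 + 2*x + 1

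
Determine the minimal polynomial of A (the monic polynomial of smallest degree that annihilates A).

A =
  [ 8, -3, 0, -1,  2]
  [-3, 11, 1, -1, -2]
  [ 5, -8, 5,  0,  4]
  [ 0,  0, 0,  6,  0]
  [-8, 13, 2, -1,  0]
x^3 - 18*x^2 + 108*x - 216

The characteristic polynomial is χ_A(x) = (x - 6)^5, so the eigenvalues are known. The minimal polynomial is
  m_A(x) = Π_λ (x − λ)^{k_λ}
where k_λ is the size of the *largest* Jordan block for λ (equivalently, the smallest k with (A − λI)^k v = 0 for every generalised eigenvector v of λ).

  λ = 6: largest Jordan block has size 3, contributing (x − 6)^3

So m_A(x) = (x - 6)^3 = x^3 - 18*x^2 + 108*x - 216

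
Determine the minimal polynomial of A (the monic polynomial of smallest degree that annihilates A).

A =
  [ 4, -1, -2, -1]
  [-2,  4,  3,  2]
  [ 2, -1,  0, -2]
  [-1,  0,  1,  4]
x^2 - 6*x + 9

The characteristic polynomial is χ_A(x) = (x - 3)^4, so the eigenvalues are known. The minimal polynomial is
  m_A(x) = Π_λ (x − λ)^{k_λ}
where k_λ is the size of the *largest* Jordan block for λ (equivalently, the smallest k with (A − λI)^k v = 0 for every generalised eigenvector v of λ).

  λ = 3: largest Jordan block has size 2, contributing (x − 3)^2

So m_A(x) = (x - 3)^2 = x^2 - 6*x + 9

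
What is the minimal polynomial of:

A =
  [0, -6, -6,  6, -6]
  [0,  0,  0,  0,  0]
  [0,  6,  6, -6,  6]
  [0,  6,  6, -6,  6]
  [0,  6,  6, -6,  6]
x^2 - 6*x

The characteristic polynomial is χ_A(x) = x^4*(x - 6), so the eigenvalues are known. The minimal polynomial is
  m_A(x) = Π_λ (x − λ)^{k_λ}
where k_λ is the size of the *largest* Jordan block for λ (equivalently, the smallest k with (A − λI)^k v = 0 for every generalised eigenvector v of λ).

  λ = 0: largest Jordan block has size 1, contributing (x − 0)
  λ = 6: largest Jordan block has size 1, contributing (x − 6)

So m_A(x) = x*(x - 6) = x^2 - 6*x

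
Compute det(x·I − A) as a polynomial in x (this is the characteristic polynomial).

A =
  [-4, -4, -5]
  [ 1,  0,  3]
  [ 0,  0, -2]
x^3 + 6*x^2 + 12*x + 8

Expanding det(x·I − A) (e.g. by cofactor expansion or by noting that A is similar to its Jordan form J, which has the same characteristic polynomial as A) gives
  χ_A(x) = x^3 + 6*x^2 + 12*x + 8
which factors as (x + 2)^3. The eigenvalues (with algebraic multiplicities) are λ = -2 with multiplicity 3.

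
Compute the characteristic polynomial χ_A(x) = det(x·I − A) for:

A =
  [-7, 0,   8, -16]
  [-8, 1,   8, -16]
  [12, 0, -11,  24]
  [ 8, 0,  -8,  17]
x^4 - 6*x^2 + 8*x - 3

Expanding det(x·I − A) (e.g. by cofactor expansion or by noting that A is similar to its Jordan form J, which has the same characteristic polynomial as A) gives
  χ_A(x) = x^4 - 6*x^2 + 8*x - 3
which factors as (x - 1)^3*(x + 3). The eigenvalues (with algebraic multiplicities) are λ = -3 with multiplicity 1, λ = 1 with multiplicity 3.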